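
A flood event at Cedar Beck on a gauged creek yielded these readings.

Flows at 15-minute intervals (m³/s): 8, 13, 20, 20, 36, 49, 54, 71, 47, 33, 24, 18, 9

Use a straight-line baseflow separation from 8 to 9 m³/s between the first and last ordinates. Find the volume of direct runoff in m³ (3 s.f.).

Direct-runoff ordinates (Q − Q_b): 0.00, 4.92, 11.83, 11.75, 27.67, 40.58, 45.50, 62.42, 38.33, 24.25, 15.17, 9.08, 0.00 m³/s.
ΣQ_DR = 291.5 m³/s.
With Δt = 0.25 h = 900 s, V = ΣQ_DR · Δt = 291.5 × 900 = 2.62 × 10^5 m³.

V ≈ 2.62 × 10^5 m³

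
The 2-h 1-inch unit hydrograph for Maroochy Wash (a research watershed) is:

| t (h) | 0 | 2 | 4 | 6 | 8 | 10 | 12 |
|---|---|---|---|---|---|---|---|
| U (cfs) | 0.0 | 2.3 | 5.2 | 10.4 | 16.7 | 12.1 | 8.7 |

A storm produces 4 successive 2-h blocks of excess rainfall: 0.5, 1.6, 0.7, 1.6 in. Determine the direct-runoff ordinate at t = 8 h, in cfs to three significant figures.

Q ≈ 32.3 cfs

By discrete convolution, Q_j = Σ (P_i / 1 in) · U_{j−i}.
At t = 8 h (j=4): Q = (0.5/1)·16.7 + (1.6/1)·10.4 + (0.7/1)·5.2 + (1.6/1)·2.3 = 32.3 cfs.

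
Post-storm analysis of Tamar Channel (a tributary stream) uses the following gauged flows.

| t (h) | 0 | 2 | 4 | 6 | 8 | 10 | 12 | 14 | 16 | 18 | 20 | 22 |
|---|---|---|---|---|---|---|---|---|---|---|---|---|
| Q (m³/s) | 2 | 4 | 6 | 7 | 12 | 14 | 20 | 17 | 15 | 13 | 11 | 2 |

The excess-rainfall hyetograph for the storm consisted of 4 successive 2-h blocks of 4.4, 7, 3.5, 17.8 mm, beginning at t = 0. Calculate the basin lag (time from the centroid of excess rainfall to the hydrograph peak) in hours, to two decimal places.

Centroid of excess rainfall: t_c = Σ P_i·t̄_i / ΣP_i = 5.1223 h (block centres at 1, 3, 5, 7 h).
Hydrograph peak occurs at t = 12 h, so basin lag t_L = 12 − 5.1223 = 6.88 h.

t_L ≈ 6.88 h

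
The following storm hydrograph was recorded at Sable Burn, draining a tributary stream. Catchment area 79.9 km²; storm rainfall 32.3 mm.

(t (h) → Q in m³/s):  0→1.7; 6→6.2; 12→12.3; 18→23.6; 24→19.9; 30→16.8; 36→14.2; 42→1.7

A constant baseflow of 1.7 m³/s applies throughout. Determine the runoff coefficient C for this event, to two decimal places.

ΣQ_DR = 82.80 m³/s; V = ΣQ_DR·Δt = 1.788 × 10^6 m³.
Runoff depth d = V / A = 22.38 mm.
C = d / P = 22.38 / 32.3 = 0.69.

C ≈ 0.69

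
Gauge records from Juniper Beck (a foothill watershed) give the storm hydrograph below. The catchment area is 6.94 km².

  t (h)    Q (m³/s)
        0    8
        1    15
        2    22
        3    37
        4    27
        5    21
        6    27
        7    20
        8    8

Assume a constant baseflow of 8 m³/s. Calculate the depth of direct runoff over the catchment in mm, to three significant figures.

Direct runoff: 0.0, 7.0, 14.0, 29.0, 19.0, 13.0, 19.0, 12.0, 0.0 m³/s; ΣQ_DR = 113.0 m³/s.
V = ΣQ_DR · Δt = 113.0 × 3600 s = 4.068 × 10^5 m³.
Over A = 6.94 km², depth = V / A = 58.6 mm.

d ≈ 58.6 mm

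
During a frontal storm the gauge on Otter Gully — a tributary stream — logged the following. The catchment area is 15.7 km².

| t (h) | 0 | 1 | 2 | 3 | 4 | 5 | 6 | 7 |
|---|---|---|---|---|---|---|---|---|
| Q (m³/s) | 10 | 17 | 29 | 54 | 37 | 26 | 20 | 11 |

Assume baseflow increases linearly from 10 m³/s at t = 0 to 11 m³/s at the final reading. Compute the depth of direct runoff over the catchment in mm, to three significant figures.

d ≈ 27.5 mm

Direct runoff: 0.00, 6.86, 18.71, 43.57, 26.43, 15.29, 9.14, 0.00 m³/s; ΣQ_DR = 120.0 m³/s.
V = ΣQ_DR · Δt = 120.0 × 3600 s = 4.320 × 10^5 m³.
Over A = 15.7 km², depth = V / A = 27.5 mm.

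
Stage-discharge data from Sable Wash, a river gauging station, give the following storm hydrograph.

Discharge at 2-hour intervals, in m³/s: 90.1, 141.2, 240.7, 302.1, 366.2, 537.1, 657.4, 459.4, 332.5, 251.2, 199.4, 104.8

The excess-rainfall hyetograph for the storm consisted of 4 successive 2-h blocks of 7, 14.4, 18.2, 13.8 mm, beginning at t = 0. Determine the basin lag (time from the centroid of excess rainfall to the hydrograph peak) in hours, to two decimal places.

Centroid of excess rainfall: t_c = Σ P_i·t̄_i / ΣP_i = 4.4532 h (block centres at 1, 3, 5, 7 h).
Hydrograph peak occurs at t = 12 h, so basin lag t_L = 12 − 4.4532 = 7.55 h.

t_L ≈ 7.55 h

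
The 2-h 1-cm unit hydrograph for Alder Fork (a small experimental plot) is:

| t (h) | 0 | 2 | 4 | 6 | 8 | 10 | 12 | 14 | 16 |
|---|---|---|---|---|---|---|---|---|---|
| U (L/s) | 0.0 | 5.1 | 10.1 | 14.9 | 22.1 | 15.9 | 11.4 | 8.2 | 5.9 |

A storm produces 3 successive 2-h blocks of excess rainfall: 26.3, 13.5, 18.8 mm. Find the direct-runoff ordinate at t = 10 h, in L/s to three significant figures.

Q ≈ 99.7 L/s

By discrete convolution, Q_j = Σ (P_i / 10 mm) · U_{j−i}.
At t = 10 h (j=5): Q = (26.3/10)·15.9 + (13.5/10)·22.1 + (18.8/10)·14.9 = 99.7 L/s.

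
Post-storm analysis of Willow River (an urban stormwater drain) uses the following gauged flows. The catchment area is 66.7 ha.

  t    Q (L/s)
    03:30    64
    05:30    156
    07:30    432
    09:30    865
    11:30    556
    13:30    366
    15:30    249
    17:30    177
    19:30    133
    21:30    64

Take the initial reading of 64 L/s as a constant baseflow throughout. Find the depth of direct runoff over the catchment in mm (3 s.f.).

d ≈ 26.1 mm

Direct runoff: 0.0, 92.0, 368.0, 801.0, 492.0, 302.0, 185.0, 113.0, 69.0, 0.0 L/s; ΣQ_DR = 2422 L/s.
V = ΣQ_DR · Δt = 2422 × 7200 s = 1.744 × 10^7 L.
Over A = 66.7 ha, depth = V / A = 26.1 mm.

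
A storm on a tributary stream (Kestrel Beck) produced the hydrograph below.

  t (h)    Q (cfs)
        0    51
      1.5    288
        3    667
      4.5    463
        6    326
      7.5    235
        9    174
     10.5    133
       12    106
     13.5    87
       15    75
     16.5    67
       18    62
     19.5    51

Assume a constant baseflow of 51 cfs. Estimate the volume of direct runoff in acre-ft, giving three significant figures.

V ≈ 257 acre-ft

Direct-runoff ordinates (Q − Q_b): 0.0, 237.0, 616.0, 412.0, 275.0, 184.0, 123.0, 82.0, 55.0, 36.0, 24.0, 16.0, 11.0, 0.0 cfs.
ΣQ_DR = 2071 cfs.
With Δt = 1.5 h = 5400 s, V = ΣQ_DR · Δt = 2071 × 5400 = 1.12 × 10^7 ft³ = 257 acre-ft.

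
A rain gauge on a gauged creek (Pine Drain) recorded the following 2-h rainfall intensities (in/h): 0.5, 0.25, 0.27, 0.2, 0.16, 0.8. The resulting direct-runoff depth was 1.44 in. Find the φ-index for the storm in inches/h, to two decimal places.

φ ≈ 0.29 in/h

Only the 2 blocks with intensity above φ contribute runoff: 0.5, 0.8 in/h.
Σ(I−φ)·Δt = d  ⇒  (0.5+0.8 − 2φ)·2 = 1.44
φ = (1.300 − 1.44/2) / 2 = 0.29 in/h.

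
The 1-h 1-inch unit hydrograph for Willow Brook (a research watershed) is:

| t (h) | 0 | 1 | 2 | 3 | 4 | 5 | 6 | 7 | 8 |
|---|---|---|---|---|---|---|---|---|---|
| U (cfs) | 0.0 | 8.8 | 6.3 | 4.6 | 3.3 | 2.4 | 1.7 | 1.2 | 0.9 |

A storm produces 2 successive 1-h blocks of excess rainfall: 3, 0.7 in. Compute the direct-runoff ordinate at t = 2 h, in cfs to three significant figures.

Q ≈ 25.1 cfs

By discrete convolution, Q_j = Σ (P_i / 1 in) · U_{j−i}.
At t = 2 h (j=2): Q = (3/1)·6.3 + (0.7/1)·8.8 = 25.1 cfs.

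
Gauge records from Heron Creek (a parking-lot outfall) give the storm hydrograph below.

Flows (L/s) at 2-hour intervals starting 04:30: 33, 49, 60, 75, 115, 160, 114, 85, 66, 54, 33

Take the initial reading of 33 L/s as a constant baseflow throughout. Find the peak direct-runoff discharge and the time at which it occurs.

Q_p = 127.0 L/s at t = 14:30

Subtracting baseflow gives direct-runoff ordinates: 0.0, 16.0, 27.0, 42.0, 82.0, 127.0, 81.0, 52.0, 33.0, 21.0, 0.0 L/s.
The maximum is 127.0 L/s, occurring at the reading for t = 14:30.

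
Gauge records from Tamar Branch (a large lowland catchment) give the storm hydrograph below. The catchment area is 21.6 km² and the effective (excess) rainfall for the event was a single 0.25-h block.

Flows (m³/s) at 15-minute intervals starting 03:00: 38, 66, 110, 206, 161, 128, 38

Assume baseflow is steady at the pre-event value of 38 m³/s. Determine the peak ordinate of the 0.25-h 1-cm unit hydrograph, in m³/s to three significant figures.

U_p ≈ 83.8 m³/s

Direct runoff: 0.0, 28.0, 72.0, 168.0, 123.0, 90.0, 0.0 m³/s; ΣQ_DR = 481.0 m³/s, peak = 168.0 m³/s.
Runoff depth d = ΣQ_DR·Δt / A = 481.0 × 900 / (21.6 km²) = 20.04 mm.
The 1-cm UH is the DRH scaled by (10 mm)/d, so U_p = 168.0 × 10/20.04 = 83.8 m³/s.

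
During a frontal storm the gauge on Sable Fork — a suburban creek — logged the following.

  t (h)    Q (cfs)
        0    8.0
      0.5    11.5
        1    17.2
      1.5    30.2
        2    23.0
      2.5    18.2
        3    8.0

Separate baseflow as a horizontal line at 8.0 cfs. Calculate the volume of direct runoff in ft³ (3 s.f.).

Direct-runoff ordinates (Q − Q_b): 0.0, 3.5, 9.2, 22.2, 15.0, 10.2, 0.0 cfs.
ΣQ_DR = 60.10 cfs.
With Δt = 0.5 h = 1800 s, V = ΣQ_DR · Δt = 60.10 × 1800 = 1.08 × 10^5 ft³.

V ≈ 1.08 × 10^5 ft³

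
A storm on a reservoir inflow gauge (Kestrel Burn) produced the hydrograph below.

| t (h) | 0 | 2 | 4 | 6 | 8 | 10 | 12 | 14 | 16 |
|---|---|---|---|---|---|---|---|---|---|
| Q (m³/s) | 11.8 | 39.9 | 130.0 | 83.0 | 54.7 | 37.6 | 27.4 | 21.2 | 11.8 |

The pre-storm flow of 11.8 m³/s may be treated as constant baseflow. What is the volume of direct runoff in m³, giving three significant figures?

V ≈ 2.24 × 10^6 m³

Direct-runoff ordinates (Q − Q_b): 0.0, 28.1, 118.2, 71.2, 42.9, 25.8, 15.6, 9.4, 0.0 m³/s.
ΣQ_DR = 311.2 m³/s.
With Δt = 2 h = 7200 s, V = ΣQ_DR · Δt = 311.2 × 7200 = 2.24 × 10^6 m³.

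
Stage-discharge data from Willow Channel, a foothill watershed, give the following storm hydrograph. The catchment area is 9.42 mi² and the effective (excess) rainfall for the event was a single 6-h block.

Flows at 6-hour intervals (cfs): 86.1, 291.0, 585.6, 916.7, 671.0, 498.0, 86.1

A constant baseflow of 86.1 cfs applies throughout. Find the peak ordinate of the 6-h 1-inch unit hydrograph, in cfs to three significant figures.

U_p ≈ 332 cfs

Direct runoff: 0.0, 204.9, 499.5, 830.6, 584.9, 411.9, 0.0 cfs; ΣQ_DR = 2532 cfs, peak = 830.6 cfs.
Runoff depth d = ΣQ_DR·Δt / A = 2532 × 21600 / (9.42 mi²) = 2.499 in.
The 1-inch UH is the DRH scaled by (1 in)/d, so U_p = 830.6 × 1/2.499 = 332 cfs.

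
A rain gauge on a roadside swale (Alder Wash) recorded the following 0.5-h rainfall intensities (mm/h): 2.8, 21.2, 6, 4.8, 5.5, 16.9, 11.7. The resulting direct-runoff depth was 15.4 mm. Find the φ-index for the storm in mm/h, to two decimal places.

φ ≈ 6.33 mm/h

Only the 3 blocks with intensity above φ contribute runoff: 21.2, 16.9, 11.7 mm/h.
Σ(I−φ)·Δt = d  ⇒  (21.2+16.9+11.7 − 3φ)·0.5 = 15.4
φ = (49.80 − 15.4/0.5) / 3 = 6.33 mm/h.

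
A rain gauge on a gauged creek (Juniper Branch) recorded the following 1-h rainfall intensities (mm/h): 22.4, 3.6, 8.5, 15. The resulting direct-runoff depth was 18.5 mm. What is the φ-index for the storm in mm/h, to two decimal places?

φ ≈ 9.45 mm/h

Only the 2 blocks with intensity above φ contribute runoff: 22.4, 15 mm/h.
Σ(I−φ)·Δt = d  ⇒  (22.4+15 − 2φ)·1 = 18.5
φ = (37.40 − 18.5/1) / 2 = 9.45 mm/h.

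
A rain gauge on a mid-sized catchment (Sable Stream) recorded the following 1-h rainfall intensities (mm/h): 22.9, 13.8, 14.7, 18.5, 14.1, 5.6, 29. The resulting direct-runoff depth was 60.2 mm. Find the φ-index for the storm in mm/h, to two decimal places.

φ ≈ 8.80 mm/h

Only the 6 blocks with intensity above φ contribute runoff: 22.9, 13.8, 14.7, 18.5, 14.1, 29 mm/h.
Σ(I−φ)·Δt = d  ⇒  (22.9+13.8+14.7+18.5+14.1+29 − 6φ)·1 = 60.2
φ = (113.0 − 60.2/1) / 6 = 8.80 mm/h.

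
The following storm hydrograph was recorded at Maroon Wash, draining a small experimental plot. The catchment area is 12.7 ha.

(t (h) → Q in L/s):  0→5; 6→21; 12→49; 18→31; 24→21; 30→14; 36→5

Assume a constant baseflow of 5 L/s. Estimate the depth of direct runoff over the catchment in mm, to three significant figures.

d ≈ 18.9 mm

Direct runoff: 0.0, 16.0, 44.0, 26.0, 16.0, 9.0, 0.0 L/s; ΣQ_DR = 111.0 L/s.
V = ΣQ_DR · Δt = 111.0 × 21600 s = 2.398 × 10^6 L.
Over A = 12.7 ha, depth = V / A = 18.9 mm.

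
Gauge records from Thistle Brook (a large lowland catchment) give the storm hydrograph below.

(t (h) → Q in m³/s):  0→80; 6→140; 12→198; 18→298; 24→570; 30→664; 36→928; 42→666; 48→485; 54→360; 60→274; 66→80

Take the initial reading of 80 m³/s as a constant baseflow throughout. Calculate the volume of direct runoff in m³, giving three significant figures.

Direct-runoff ordinates (Q − Q_b): 0.0, 60.0, 118.0, 218.0, 490.0, 584.0, 848.0, 586.0, 405.0, 280.0, 194.0, 0.0 m³/s.
ΣQ_DR = 3783 m³/s.
With Δt = 6 h = 21600 s, V = ΣQ_DR · Δt = 3783 × 21600 = 8.17 × 10^7 m³.

V ≈ 8.17 × 10^7 m³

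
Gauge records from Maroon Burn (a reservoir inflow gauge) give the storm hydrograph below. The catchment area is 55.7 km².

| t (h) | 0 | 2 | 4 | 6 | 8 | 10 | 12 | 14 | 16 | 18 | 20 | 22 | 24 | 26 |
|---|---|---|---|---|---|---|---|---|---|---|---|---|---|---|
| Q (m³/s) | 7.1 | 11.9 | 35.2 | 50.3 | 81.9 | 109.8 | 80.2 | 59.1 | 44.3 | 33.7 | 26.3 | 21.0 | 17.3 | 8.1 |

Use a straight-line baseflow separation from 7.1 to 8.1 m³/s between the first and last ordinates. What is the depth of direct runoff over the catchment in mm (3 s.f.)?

Direct runoff: 0.00, 4.72, 27.95, 42.97, 74.49, 102.32, 72.64, 51.46, 36.58, 25.91, 18.43, 13.05, 9.28, 0.00 m³/s; ΣQ_DR = 479.8 m³/s.
V = ΣQ_DR · Δt = 479.8 × 7200 s = 3.455 × 10^6 m³.
Over A = 55.7 km², depth = V / A = 62.0 mm.

d ≈ 62.0 mm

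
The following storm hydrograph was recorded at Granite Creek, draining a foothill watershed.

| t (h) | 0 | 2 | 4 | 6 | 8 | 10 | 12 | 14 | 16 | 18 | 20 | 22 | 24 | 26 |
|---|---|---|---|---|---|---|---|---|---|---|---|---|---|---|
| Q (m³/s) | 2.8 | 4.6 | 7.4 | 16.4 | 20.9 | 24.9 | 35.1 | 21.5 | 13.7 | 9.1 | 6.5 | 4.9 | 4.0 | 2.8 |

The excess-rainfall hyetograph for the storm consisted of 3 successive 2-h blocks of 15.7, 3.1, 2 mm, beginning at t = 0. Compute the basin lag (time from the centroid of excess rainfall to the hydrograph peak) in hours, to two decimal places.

Centroid of excess rainfall: t_c = Σ P_i·t̄_i / ΣP_i = 1.6827 h (block centres at 1, 3, 5 h).
Hydrograph peak occurs at t = 12 h, so basin lag t_L = 12 − 1.6827 = 10.32 h.

t_L ≈ 10.32 h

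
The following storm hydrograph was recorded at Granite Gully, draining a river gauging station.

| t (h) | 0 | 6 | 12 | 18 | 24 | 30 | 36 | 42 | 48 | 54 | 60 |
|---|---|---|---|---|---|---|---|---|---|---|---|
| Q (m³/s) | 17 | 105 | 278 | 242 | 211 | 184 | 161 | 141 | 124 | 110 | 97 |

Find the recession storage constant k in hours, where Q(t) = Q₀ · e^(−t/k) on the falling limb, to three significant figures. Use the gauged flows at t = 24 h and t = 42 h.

k ≈ 44.7 h

On the falling limb, Q drops from 211 to 141 m³/s between t = 24 h and t = 42 h (Δt = 18 h).
k = −Δt / ln(Q₂/Q₁) = −18 / ln(141/211) = 44.7 h.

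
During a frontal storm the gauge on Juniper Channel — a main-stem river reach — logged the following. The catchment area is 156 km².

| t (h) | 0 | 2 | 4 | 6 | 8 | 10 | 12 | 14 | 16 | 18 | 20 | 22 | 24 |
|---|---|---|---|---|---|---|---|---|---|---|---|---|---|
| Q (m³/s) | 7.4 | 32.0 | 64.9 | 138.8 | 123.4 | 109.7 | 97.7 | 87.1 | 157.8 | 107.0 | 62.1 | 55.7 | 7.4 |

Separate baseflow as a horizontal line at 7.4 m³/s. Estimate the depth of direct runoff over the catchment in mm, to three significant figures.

Direct runoff: 0.0, 24.6, 57.5, 131.4, 116.0, 102.3, 90.3, 79.7, 150.4, 99.6, 54.7, 48.3, 0.0 m³/s; ΣQ_DR = 954.8 m³/s.
V = ΣQ_DR · Δt = 954.8 × 7200 s = 6.875 × 10^6 m³.
Over A = 156 km², depth = V / A = 44.1 mm.

d ≈ 44.1 mm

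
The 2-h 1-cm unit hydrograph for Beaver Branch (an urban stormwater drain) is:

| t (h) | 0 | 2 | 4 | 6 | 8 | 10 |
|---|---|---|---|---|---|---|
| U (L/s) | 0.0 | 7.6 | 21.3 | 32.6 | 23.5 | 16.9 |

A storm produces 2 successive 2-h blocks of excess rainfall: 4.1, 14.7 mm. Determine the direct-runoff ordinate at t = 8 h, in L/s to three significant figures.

By discrete convolution, Q_j = Σ (P_i / 10 mm) · U_{j−i}.
At t = 8 h (j=4): Q = (4.1/10)·23.5 + (14.7/10)·32.6 = 57.6 L/s.

Q ≈ 57.6 L/s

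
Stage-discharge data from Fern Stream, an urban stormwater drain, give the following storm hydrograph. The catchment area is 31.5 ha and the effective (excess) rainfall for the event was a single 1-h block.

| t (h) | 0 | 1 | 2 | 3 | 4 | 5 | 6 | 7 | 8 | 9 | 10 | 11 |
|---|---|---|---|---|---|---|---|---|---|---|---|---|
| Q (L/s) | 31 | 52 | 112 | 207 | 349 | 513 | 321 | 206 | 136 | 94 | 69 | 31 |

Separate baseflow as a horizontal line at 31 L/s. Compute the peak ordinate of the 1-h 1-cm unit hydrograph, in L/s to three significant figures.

U_p ≈ 241 L/s

Direct runoff: 0.0, 21.0, 81.0, 176.0, 318.0, 482.0, 290.0, 175.0, 105.0, 63.0, 38.0, 0.0 L/s; ΣQ_DR = 1749 L/s, peak = 482.0 L/s.
Runoff depth d = ΣQ_DR·Δt / A = 1749 × 3600 / (31.5 ha) = 19.99 mm.
The 1-cm UH is the DRH scaled by (10 mm)/d, so U_p = 482.0 × 10/19.99 = 241 L/s.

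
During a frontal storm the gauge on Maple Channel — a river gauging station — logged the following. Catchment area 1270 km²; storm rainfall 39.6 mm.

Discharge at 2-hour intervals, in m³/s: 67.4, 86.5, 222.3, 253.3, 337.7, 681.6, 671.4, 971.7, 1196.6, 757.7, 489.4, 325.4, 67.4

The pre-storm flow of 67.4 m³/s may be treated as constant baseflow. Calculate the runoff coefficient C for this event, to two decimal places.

ΣQ_DR = 5252 m³/s; V = ΣQ_DR·Δt = 3.782 × 10^7 m³.
Runoff depth d = V / A = 29.78 mm.
C = d / P = 29.78 / 39.6 = 0.75.

C ≈ 0.75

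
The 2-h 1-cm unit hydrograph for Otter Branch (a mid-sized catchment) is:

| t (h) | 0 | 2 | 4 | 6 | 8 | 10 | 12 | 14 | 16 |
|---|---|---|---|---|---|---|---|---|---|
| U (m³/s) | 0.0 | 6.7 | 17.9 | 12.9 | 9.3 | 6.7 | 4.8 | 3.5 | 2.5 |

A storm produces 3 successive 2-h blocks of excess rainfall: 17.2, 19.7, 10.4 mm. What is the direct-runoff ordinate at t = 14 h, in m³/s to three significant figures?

By discrete convolution, Q_j = Σ (P_i / 10 mm) · U_{j−i}.
At t = 14 h (j=7): Q = (17.2/10)·3.5 + (19.7/10)·4.8 + (10.4/10)·6.7 = 22.4 m³/s.

Q ≈ 22.4 m³/s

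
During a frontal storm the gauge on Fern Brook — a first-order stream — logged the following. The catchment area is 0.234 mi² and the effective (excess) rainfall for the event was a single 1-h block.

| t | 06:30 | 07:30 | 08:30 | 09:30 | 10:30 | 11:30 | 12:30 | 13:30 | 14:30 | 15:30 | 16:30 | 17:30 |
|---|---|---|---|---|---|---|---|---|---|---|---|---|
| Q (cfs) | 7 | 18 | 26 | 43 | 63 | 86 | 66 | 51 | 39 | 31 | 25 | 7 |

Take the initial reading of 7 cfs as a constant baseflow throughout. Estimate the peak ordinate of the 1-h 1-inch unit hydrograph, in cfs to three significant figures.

Direct runoff: 0.0, 11.0, 19.0, 36.0, 56.0, 79.0, 59.0, 44.0, 32.0, 24.0, 18.0, 0.0 cfs; ΣQ_DR = 378.0 cfs, peak = 79.0 cfs.
Runoff depth d = ΣQ_DR·Δt / A = 378.0 × 3600 / (0.234 mi²) = 2.503 in.
The 1-inch UH is the DRH scaled by (1 in)/d, so U_p = 79.0 × 1/2.503 = 31.6 cfs.

U_p ≈ 31.6 cfs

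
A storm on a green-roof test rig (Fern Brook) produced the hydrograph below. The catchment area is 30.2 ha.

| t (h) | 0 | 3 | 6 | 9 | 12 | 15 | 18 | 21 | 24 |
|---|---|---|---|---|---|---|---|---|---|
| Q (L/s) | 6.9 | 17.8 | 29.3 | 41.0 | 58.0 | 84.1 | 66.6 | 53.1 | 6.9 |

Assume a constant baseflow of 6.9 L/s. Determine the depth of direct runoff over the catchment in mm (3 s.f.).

d ≈ 10.8 mm

Direct runoff: 0.0, 10.9, 22.4, 34.1, 51.1, 77.2, 59.7, 46.2, 0.0 L/s; ΣQ_DR = 301.6 L/s.
V = ΣQ_DR · Δt = 301.6 × 10800 s = 3.257 × 10^6 L.
Over A = 30.2 ha, depth = V / A = 10.8 mm.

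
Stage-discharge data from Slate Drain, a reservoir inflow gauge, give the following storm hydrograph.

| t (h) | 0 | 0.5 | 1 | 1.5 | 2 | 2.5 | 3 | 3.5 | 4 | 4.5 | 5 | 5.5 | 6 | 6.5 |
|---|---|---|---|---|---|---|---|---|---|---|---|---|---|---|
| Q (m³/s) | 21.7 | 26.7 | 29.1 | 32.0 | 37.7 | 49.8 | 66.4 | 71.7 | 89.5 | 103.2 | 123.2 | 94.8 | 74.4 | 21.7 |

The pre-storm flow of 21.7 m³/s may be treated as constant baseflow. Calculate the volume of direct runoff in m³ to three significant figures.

Direct-runoff ordinates (Q − Q_b): 0.0, 5.0, 7.4, 10.3, 16.0, 28.1, 44.7, 50.0, 67.8, 81.5, 101.5, 73.1, 52.7, 0.0 m³/s.
ΣQ_DR = 538.1 m³/s.
With Δt = 0.5 h = 1800 s, V = ΣQ_DR · Δt = 538.1 × 1800 = 9.69 × 10^5 m³.

V ≈ 9.69 × 10^5 m³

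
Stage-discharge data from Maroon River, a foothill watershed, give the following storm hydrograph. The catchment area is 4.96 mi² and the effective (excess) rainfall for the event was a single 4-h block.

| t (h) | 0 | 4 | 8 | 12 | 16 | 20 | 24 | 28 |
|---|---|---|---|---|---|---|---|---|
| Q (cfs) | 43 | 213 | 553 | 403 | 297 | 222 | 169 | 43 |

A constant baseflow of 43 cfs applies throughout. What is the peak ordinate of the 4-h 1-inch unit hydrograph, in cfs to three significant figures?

U_p ≈ 255 cfs

Direct runoff: 0.0, 170.0, 510.0, 360.0, 254.0, 179.0, 126.0, 0.0 cfs; ΣQ_DR = 1599 cfs, peak = 510.0 cfs.
Runoff depth d = ΣQ_DR·Δt / A = 1599 × 14400 / (4.96 mi²) = 1.998 in.
The 1-inch UH is the DRH scaled by (1 in)/d, so U_p = 510.0 × 1/1.998 = 255 cfs.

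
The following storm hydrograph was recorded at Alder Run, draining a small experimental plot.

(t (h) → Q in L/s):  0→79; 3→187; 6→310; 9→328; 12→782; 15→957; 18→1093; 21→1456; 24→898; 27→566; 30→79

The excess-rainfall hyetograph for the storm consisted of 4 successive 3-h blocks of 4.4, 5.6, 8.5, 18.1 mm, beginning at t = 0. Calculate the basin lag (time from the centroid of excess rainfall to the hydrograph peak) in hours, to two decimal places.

t_L ≈ 13.20 h

Centroid of excess rainfall: t_c = Σ P_i·t̄_i / ΣP_i = 7.8033 h (block centres at 1.5, 4.5, 7.5, 10.5 h).
Hydrograph peak occurs at t = 21 h, so basin lag t_L = 21 − 7.8033 = 13.20 h.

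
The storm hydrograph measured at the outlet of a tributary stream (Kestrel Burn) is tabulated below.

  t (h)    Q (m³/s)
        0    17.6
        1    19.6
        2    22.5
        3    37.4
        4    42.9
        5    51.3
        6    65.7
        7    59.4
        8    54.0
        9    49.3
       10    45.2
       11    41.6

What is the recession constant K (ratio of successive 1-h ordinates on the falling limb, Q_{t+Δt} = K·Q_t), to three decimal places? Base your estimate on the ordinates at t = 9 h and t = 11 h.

Using the recession-limb readings at t = 9 h and t = 11 h: Q falls from 49.3 to 41.6 m³/s over 2 intervals.
K = (Q₂/Q₁)^(1/2) = (41.6/49.3)^(1/2) = 0.919.

K ≈ 0.919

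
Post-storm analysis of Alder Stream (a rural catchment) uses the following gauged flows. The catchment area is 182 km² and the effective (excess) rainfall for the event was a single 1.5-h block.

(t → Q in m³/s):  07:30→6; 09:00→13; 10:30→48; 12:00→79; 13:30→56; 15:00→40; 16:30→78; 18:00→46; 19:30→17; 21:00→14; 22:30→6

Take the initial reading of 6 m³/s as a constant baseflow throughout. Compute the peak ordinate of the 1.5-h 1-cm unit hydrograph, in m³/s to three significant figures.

Direct runoff: 0.0, 7.0, 42.0, 73.0, 50.0, 34.0, 72.0, 40.0, 11.0, 8.0, 0.0 m³/s; ΣQ_DR = 337.0 m³/s, peak = 73.0 m³/s.
Runoff depth d = ΣQ_DR·Δt / A = 337.0 × 5400 / (182 km²) = 9.999 mm.
The 1-cm UH is the DRH scaled by (10 mm)/d, so U_p = 73.0 × 10/9.999 = 73.0 m³/s.

U_p ≈ 73.0 m³/s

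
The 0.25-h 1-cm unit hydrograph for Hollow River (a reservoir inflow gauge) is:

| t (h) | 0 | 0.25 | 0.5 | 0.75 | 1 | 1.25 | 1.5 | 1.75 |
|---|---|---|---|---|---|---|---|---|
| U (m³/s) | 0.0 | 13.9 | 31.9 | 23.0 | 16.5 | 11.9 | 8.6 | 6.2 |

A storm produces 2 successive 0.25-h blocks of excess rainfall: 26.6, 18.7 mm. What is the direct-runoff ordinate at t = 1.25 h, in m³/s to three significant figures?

Q ≈ 62.5 m³/s

By discrete convolution, Q_j = Σ (P_i / 10 mm) · U_{j−i}.
At t = 1.25 h (j=5): Q = (26.6/10)·11.9 + (18.7/10)·16.5 = 62.5 m³/s.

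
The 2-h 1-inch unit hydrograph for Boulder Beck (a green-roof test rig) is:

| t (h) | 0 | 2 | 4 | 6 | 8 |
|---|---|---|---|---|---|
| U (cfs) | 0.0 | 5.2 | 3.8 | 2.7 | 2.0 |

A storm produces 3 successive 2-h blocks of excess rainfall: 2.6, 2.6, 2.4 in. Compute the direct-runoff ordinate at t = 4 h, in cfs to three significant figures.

Q ≈ 23.4 cfs

By discrete convolution, Q_j = Σ (P_i / 1 in) · U_{j−i}.
At t = 4 h (j=2): Q = (2.6/1)·3.8 + (2.6/1)·5.2 + (2.4/1)·0.0 = 23.4 cfs.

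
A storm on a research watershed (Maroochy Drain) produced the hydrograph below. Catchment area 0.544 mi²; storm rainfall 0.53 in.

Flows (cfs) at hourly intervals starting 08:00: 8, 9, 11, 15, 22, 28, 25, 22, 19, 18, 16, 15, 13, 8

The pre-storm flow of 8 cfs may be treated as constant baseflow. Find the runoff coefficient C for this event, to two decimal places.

ΣQ_DR = 117.0 cfs; V = ΣQ_DR·Δt = 4.212 × 10^5 ft³.
Runoff depth d = V / A = 0.3333 in.
C = d / P = 0.3333 / 0.53 = 0.63.

C ≈ 0.63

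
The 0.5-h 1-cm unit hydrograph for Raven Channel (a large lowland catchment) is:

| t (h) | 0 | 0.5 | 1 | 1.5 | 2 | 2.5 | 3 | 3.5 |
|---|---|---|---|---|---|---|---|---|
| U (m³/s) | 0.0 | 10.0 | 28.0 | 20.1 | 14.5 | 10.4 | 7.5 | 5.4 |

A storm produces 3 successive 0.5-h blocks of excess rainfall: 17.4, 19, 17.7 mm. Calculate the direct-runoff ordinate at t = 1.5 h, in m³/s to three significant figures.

Q ≈ 106 m³/s

By discrete convolution, Q_j = Σ (P_i / 10 mm) · U_{j−i}.
At t = 1.5 h (j=3): Q = (17.4/10)·20.1 + (19/10)·28.0 + (17.7/10)·10.0 = 106 m³/s.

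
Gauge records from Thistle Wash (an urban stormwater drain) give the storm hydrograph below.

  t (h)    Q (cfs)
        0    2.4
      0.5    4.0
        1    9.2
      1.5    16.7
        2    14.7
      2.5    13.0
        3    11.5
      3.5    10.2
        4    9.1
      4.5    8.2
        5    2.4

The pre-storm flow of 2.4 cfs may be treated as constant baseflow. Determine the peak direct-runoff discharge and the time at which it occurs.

Q_p = 14.3 cfs at t = 1.5 h

Subtracting baseflow gives direct-runoff ordinates: 0.0, 1.6, 6.8, 14.3, 12.3, 10.6, 9.1, 7.8, 6.7, 5.8, 0.0 cfs.
The maximum is 14.3 cfs, occurring at the reading for t = 1.5 h.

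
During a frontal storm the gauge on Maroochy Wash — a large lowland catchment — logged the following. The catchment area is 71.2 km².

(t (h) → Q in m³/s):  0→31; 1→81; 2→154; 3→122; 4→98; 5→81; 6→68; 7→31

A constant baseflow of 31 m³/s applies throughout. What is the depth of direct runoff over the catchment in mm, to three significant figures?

Direct runoff: 0.0, 50.0, 123.0, 91.0, 67.0, 50.0, 37.0, 0.0 m³/s; ΣQ_DR = 418.0 m³/s.
V = ΣQ_DR · Δt = 418.0 × 3600 s = 1.505 × 10^6 m³.
Over A = 71.2 km², depth = V / A = 21.1 mm.

d ≈ 21.1 mm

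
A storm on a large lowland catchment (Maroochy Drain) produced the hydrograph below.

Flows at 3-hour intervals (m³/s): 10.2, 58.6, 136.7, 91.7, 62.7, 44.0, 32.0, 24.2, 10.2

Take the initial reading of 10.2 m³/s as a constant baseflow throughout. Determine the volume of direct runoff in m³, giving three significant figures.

V ≈ 4.09 × 10^6 m³

Direct-runoff ordinates (Q − Q_b): 0.0, 48.4, 126.5, 81.5, 52.5, 33.8, 21.8, 14.0, 0.0 m³/s.
ΣQ_DR = 378.5 m³/s.
With Δt = 3 h = 10800 s, V = ΣQ_DR · Δt = 378.5 × 10800 = 4.09 × 10^6 m³.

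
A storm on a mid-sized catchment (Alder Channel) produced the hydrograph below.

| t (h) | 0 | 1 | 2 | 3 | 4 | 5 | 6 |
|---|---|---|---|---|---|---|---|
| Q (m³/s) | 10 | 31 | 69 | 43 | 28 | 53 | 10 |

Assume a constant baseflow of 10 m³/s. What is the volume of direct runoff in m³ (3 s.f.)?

V ≈ 6.26 × 10^5 m³

Direct-runoff ordinates (Q − Q_b): 0.0, 21.0, 59.0, 33.0, 18.0, 43.0, 0.0 m³/s.
ΣQ_DR = 174.0 m³/s.
With Δt = 1 h = 3600 s, V = ΣQ_DR · Δt = 174.0 × 3600 = 6.26 × 10^5 m³.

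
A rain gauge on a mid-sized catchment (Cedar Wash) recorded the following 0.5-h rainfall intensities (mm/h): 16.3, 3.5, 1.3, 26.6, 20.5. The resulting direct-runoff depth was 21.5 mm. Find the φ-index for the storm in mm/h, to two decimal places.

φ ≈ 6.80 mm/h

Only the 3 blocks with intensity above φ contribute runoff: 16.3, 26.6, 20.5 mm/h.
Σ(I−φ)·Δt = d  ⇒  (16.3+26.6+20.5 − 3φ)·0.5 = 21.5
φ = (63.40 − 21.5/0.5) / 3 = 6.80 mm/h.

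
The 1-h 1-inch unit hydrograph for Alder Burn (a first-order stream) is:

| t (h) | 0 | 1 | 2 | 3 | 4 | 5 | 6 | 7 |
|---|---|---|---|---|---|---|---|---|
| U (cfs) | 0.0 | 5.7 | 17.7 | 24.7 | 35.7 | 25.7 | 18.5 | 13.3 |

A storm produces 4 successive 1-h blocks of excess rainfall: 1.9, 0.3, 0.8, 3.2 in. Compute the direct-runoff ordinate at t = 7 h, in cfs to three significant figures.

By discrete convolution, Q_j = Σ (P_i / 1 in) · U_{j−i}.
At t = 7 h (j=7): Q = (1.9/1)·13.3 + (0.3/1)·18.5 + (0.8/1)·25.7 + (3.2/1)·35.7 = 166 cfs.

Q ≈ 166 cfs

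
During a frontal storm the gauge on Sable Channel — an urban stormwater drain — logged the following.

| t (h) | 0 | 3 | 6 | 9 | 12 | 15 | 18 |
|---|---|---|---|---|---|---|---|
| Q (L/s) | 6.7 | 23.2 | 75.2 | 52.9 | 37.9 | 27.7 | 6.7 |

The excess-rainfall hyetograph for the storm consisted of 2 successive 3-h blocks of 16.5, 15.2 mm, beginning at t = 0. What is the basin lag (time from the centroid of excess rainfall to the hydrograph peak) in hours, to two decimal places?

t_L ≈ 3.06 h

Centroid of excess rainfall: t_c = Σ P_i·t̄_i / ΣP_i = 2.9385 h (block centres at 1.5, 4.5 h).
Hydrograph peak occurs at t = 6 h, so basin lag t_L = 6 − 2.9385 = 3.06 h.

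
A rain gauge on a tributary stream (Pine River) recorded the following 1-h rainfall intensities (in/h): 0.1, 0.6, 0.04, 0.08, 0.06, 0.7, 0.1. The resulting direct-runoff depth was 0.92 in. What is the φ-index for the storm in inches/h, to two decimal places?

φ ≈ 0.19 in/h

Only the 2 blocks with intensity above φ contribute runoff: 0.6, 0.7 in/h.
Σ(I−φ)·Δt = d  ⇒  (0.6+0.7 − 2φ)·1 = 0.92
φ = (1.300 − 0.92/1) / 2 = 0.19 in/h.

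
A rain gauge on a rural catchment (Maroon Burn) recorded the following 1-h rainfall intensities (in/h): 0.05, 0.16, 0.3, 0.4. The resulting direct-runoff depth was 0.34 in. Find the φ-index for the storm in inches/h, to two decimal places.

φ ≈ 0.18 in/h

Only the 2 blocks with intensity above φ contribute runoff: 0.3, 0.4 in/h.
Σ(I−φ)·Δt = d  ⇒  (0.3+0.4 − 2φ)·1 = 0.34
φ = (0.7000 − 0.34/1) / 2 = 0.18 in/h.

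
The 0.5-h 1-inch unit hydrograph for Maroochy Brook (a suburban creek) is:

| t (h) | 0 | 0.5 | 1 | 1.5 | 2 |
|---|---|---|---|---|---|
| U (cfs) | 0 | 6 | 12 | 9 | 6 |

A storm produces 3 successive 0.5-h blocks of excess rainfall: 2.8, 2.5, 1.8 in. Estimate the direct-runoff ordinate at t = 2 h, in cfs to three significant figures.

Q ≈ 60.9 cfs

By discrete convolution, Q_j = Σ (P_i / 1 in) · U_{j−i}.
At t = 2 h (j=4): Q = (2.8/1)·6 + (2.5/1)·9 + (1.8/1)·12 = 60.9 cfs.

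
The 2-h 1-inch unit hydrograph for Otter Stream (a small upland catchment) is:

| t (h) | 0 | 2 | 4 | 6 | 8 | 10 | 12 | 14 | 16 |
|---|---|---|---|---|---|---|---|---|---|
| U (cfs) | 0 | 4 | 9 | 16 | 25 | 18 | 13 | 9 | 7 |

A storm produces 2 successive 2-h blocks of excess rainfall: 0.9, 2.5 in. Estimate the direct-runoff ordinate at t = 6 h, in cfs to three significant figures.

Q ≈ 36.9 cfs

By discrete convolution, Q_j = Σ (P_i / 1 in) · U_{j−i}.
At t = 6 h (j=3): Q = (0.9/1)·16 + (2.5/1)·9 = 36.9 cfs.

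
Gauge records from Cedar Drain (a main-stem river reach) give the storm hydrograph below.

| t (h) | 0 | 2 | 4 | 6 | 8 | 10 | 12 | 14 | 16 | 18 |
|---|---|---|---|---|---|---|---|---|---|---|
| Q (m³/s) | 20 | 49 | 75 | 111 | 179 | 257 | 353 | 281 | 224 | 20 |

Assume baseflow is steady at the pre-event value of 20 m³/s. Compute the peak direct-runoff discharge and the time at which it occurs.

Q_p = 333.0 m³/s at t = 12 h

Subtracting baseflow gives direct-runoff ordinates: 0.0, 29.0, 55.0, 91.0, 159.0, 237.0, 333.0, 261.0, 204.0, 0.0 m³/s.
The maximum is 333.0 m³/s, occurring at the reading for t = 12 h.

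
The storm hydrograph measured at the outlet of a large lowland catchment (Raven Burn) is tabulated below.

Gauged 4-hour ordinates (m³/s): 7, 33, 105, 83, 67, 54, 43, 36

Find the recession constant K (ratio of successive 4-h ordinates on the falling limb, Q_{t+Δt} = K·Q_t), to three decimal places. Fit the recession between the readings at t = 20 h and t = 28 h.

Using the recession-limb readings at t = 20 h and t = 28 h: Q falls from 54 to 36 m³/s over 2 intervals.
K = (Q₂/Q₁)^(1/2) = (36/54)^(1/2) = 0.816.

K ≈ 0.816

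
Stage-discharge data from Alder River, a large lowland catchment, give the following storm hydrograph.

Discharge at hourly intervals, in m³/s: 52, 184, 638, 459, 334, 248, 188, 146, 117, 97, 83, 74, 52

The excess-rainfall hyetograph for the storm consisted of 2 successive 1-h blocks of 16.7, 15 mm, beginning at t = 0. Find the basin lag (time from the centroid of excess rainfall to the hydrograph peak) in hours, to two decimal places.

t_L ≈ 1.03 h

Centroid of excess rainfall: t_c = Σ P_i·t̄_i / ΣP_i = 0.9732 h (block centres at 0.5, 1.5 h).
Hydrograph peak occurs at t = 2 h, so basin lag t_L = 2 − 0.9732 = 1.03 h.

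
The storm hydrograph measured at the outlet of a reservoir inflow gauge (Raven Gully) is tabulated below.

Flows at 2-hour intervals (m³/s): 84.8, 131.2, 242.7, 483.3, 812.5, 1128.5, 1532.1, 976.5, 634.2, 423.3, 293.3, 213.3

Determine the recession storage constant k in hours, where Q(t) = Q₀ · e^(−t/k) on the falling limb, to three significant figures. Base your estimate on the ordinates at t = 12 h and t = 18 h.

k ≈ 4.66 h

On the falling limb, Q drops from 1532.1 to 423.3 m³/s between t = 12 h and t = 18 h (Δt = 6 h).
k = −Δt / ln(Q₂/Q₁) = −6 / ln(423.3/1532.1) = 4.66 h.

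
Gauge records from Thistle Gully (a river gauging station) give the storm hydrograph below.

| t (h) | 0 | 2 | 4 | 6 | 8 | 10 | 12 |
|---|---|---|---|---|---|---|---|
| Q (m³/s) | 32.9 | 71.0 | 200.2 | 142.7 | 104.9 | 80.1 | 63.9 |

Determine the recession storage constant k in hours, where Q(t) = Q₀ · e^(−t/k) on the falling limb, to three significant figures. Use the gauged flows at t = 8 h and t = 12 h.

k ≈ 8.07 h

On the falling limb, Q drops from 104.9 to 63.9 m³/s between t = 8 h and t = 12 h (Δt = 4 h).
k = −Δt / ln(Q₂/Q₁) = −4 / ln(63.9/104.9) = 8.07 h.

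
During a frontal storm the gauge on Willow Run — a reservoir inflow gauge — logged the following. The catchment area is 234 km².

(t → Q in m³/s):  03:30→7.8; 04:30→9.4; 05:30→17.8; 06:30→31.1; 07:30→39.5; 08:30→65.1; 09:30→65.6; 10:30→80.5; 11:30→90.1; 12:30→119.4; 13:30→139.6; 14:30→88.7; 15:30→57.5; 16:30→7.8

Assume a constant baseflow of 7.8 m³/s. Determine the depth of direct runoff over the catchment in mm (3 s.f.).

Direct runoff: 0.0, 1.6, 10.0, 23.3, 31.7, 57.3, 57.8, 72.7, 82.3, 111.6, 131.8, 80.9, 49.7, 0.0 m³/s; ΣQ_DR = 710.7 m³/s.
V = ΣQ_DR · Δt = 710.7 × 3600 s = 2.559 × 10^6 m³.
Over A = 234 km², depth = V / A = 10.9 mm.

d ≈ 10.9 mm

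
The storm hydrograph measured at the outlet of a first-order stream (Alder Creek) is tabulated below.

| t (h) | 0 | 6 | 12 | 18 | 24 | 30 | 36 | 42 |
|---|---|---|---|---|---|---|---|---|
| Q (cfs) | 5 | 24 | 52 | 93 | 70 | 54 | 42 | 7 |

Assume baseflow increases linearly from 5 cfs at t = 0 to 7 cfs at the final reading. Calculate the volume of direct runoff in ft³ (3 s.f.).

Direct-runoff ordinates (Q − Q_b): 0.00, 18.71, 46.43, 87.14, 63.86, 47.57, 35.29, 0.00 cfs.
ΣQ_DR = 299.0 cfs.
With Δt = 6 h = 21600 s, V = ΣQ_DR · Δt = 299.0 × 21600 = 6.46 × 10^6 ft³.

V ≈ 6.46 × 10^6 ft³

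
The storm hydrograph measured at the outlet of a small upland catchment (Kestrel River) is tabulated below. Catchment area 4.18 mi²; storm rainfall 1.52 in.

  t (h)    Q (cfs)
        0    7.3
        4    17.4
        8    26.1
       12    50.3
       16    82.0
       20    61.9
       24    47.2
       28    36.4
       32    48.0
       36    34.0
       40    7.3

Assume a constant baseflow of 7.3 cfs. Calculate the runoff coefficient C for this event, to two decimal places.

C ≈ 0.33

ΣQ_DR = 337.6 cfs; V = ΣQ_DR·Δt = 4.861 × 10^6 ft³.
Runoff depth d = V / A = 0.5006 in.
C = d / P = 0.5006 / 1.52 = 0.33.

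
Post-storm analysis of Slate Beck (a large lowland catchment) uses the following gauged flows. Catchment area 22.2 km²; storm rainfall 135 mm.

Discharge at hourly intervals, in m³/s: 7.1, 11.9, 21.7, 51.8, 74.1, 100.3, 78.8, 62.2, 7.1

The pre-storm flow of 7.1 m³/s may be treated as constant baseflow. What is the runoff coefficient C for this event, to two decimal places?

ΣQ_DR = 351.1 m³/s; V = ΣQ_DR·Δt = 1.264 × 10^6 m³.
Runoff depth d = V / A = 56.94 mm.
C = d / P = 56.94 / 135 = 0.42.

C ≈ 0.42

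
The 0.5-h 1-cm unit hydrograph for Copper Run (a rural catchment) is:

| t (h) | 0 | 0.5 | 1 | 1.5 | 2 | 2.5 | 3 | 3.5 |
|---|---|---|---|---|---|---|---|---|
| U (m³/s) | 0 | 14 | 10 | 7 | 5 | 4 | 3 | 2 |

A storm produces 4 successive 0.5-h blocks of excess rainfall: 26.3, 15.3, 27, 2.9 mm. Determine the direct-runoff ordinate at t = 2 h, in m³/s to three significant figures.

Q ≈ 54.9 m³/s

By discrete convolution, Q_j = Σ (P_i / 10 mm) · U_{j−i}.
At t = 2 h (j=4): Q = (26.3/10)·5 + (15.3/10)·7 + (27/10)·10 + (2.9/10)·14 = 54.9 m³/s.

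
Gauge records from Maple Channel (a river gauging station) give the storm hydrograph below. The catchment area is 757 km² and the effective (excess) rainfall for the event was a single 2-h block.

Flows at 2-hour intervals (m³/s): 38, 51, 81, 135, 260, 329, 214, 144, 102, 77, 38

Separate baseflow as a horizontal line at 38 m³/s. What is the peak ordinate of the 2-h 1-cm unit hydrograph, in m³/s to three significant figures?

Direct runoff: 0.0, 13.0, 43.0, 97.0, 222.0, 291.0, 176.0, 106.0, 64.0, 39.0, 0.0 m³/s; ΣQ_DR = 1051 m³/s, peak = 291.0 m³/s.
Runoff depth d = ΣQ_DR·Δt / A = 1051 × 7200 / (757 km²) = 9.996 mm.
The 1-cm UH is the DRH scaled by (10 mm)/d, so U_p = 291.0 × 10/9.996 = 291 m³/s.

U_p ≈ 291 m³/s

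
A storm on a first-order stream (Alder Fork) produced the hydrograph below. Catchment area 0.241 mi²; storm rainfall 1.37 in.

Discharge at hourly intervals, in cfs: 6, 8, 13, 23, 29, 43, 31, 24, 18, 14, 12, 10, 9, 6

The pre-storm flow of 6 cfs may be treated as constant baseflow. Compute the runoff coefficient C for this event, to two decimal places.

C ≈ 0.76

ΣQ_DR = 162.0 cfs; V = ΣQ_DR·Δt = 5.832 × 10^5 ft³.
Runoff depth d = V / A = 1.042 in.
C = d / P = 1.042 / 1.37 = 0.76.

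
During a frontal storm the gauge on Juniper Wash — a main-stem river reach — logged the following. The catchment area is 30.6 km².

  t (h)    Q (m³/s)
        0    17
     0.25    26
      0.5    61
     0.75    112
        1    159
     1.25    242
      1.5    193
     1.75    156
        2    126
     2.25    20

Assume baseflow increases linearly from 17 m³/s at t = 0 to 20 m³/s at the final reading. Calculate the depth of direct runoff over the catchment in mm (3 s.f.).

Direct runoff: 0.00, 8.67, 43.33, 94.00, 140.67, 223.33, 174.00, 136.67, 106.33, 0.00 m³/s; ΣQ_DR = 927.0 m³/s.
V = ΣQ_DR · Δt = 927.0 × 900 s = 8.343 × 10^5 m³.
Over A = 30.6 km², depth = V / A = 27.3 mm.

d ≈ 27.3 mm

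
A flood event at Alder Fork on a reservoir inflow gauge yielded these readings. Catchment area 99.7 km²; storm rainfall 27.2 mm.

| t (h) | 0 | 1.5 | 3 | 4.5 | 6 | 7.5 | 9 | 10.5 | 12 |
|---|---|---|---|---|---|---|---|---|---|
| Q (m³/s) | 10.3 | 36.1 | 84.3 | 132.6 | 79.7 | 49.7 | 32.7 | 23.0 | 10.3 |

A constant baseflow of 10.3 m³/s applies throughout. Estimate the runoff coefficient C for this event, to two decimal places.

C ≈ 0.73

ΣQ_DR = 366.0 m³/s; V = ΣQ_DR·Δt = 1.976 × 10^6 m³.
Runoff depth d = V / A = 19.82 mm.
C = d / P = 19.82 / 27.2 = 0.73.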